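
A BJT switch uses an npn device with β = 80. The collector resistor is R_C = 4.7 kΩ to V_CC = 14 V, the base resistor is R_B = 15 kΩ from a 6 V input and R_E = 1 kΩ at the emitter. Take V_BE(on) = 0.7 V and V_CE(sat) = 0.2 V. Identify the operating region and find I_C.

Assume active: I_B = (6 − 0.7)/(15 + 81×1) = 0.0552 mA, I_C = β·I_B = 4.42 mA.
Then V_CE = 14 − 4.42×4.7 − 4.47×1 = -11.2 V < 0.2 V — the active assumption fails.
Re-solve with V_CE = 0.2 V. KCL at the emitter: V_E/R_E = (V_BB−0.7−V_E)/R_B + (V_CC−0.2−V_E)/R_C, giving V_E = 2.57 V.
I_C = (V_CC − 0.2 − V_E)/R_C = (13.8 − 2.57)/4.7 = 2.39 mA.
Check: I_B = (5.3 − 2.57)/15 = 0.182 mA, and β·I_B = 14.6 mA > I_C, confirming saturation.

saturation; I_C ≈ 2.4 mA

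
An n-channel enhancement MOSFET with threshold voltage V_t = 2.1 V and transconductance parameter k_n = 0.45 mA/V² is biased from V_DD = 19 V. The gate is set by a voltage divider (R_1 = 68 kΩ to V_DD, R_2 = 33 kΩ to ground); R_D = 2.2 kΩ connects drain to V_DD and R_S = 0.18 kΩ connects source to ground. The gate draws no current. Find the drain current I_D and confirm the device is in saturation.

V_G = V_DD·R_2/(R_1+R_2) = 19×33/101 = 6.21 V.
Assume saturation: I_D = (k_n/2)(V_GS − V_t)² with V_GS = V_G − I_D·R_S = 6.21 − 0.18·I_D.
Substituting gives 0.00729·I_D² − 1.33·I_D + 3.8 = 0, with roots I_D = 2.89 or 180 mA.
The root I_D = 180 mA gives V_GS = -26.2 V ≤ V_t, so take I_D = 2.89 mA.
Then V_GS = 5.69 V and V_DS = V_DD − I_D(R_D+R_S) = 19 − 2.89×2.38 = 12.1 V.
Saturation requires V_DS ≥ V_GS − V_t = 3.59 V; 12.1 ≥ 3.59 ✓.

I_D ≈ 2.9 mA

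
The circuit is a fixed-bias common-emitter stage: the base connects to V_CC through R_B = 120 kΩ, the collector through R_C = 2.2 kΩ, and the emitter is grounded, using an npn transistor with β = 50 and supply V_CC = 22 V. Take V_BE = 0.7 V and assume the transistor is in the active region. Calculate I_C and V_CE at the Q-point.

I_C ≈ 8.9 mA, V_CE ≈ 2.5 V

Base loop: V_CC = I_B·R_B + V_BE, so I_B = (22 − 0.7)/120 kΩ = 0.178 mA.
In the active region I_C = β·I_B = 50 × 0.178 = 8.88 mA.
Collector loop: V_CE = V_CC − I_C·R_C = 22 − 8.88×2.2 = 2.47 V.
Since V_CE = 2.47 V > V_CE(sat) ≈ 0.2 V, the transistor is in the active region as assumed.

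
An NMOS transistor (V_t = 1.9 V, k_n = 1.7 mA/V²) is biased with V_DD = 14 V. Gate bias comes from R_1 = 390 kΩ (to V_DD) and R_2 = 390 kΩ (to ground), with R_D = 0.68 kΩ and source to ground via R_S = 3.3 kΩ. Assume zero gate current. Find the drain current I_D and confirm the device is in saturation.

V_G = V_DD·R_2/(R_1+R_2) = 14×390/780 = 7 V.
Assume saturation: I_D = (k_n/2)(V_GS − V_t)² with V_GS = V_G − I_D·R_S = 7 − 3.3·I_D.
Substituting gives 9.26·I_D² − 29.6·I_D + 22.1 = 0, with roots I_D = 1.19 or 2.01 mA.
The root I_D = 2.01 mA gives V_GS = 0.362 V ≤ V_t, so take I_D = 1.19 mA.
Then V_GS = 3.08 V and V_DS = V_DD − I_D(R_D+R_S) = 14 − 1.19×3.98 = 9.27 V.
Saturation requires V_DS ≥ V_GS − V_t = 1.18 V; 9.27 ≥ 1.18 ✓.

I_D ≈ 1.2 mA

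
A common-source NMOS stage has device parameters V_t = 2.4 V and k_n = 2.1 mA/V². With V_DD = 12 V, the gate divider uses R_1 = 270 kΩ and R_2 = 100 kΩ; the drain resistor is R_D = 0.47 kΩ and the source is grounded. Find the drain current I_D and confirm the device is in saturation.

V_G = V_DD·R_2/(R_1+R_2) = 12×100/370 = 3.24 V. With the source grounded, V_GS = V_G = 3.24 V.
Assume saturation: I_D = (k_n/2)(V_GS − V_t)² = (2.1/2)×(3.24 − 2.4)² = 1.05×0.843² = 0.747 mA.
V_DS = V_DD − I_D·R_D = 12 − 0.747×0.47 = 11.6 V.
Saturation requires V_DS ≥ V_GS − V_t = 0.843 V; 11.6 ≥ 0.843 ✓.

I_D ≈ 0.75 mA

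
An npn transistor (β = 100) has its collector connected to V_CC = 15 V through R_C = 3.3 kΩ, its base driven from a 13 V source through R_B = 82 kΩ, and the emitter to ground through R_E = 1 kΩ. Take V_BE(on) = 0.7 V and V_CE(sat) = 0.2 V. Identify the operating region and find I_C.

saturation; I_C ≈ 3.4 mA

Assume active: I_B = (13 − 0.7)/(82 + 101×1) = 0.0672 mA, I_C = β·I_B = 6.72 mA.
Then V_CE = 15 − 6.72×3.3 − 6.79×1 = -14 V < 0.2 V — the active assumption fails.
Re-solve with V_CE = 0.2 V. KCL at the emitter: V_E/R_E = (V_BB−0.7−V_E)/R_B + (V_CC−0.2−V_E)/R_C, giving V_E = 3.52 V.
I_C = (V_CC − 0.2 − V_E)/R_C = (14.8 − 3.52)/3.3 = 3.42 mA.
Check: I_B = (12.3 − 3.52)/82 = 0.107 mA, and β·I_B = 10.7 mA > I_C, confirming saturation.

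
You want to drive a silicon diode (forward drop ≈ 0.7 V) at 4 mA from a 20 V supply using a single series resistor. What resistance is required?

The resistor drops V_S − V_D = 20 − 0.7 = 19.3 V at 4 mA.
R = 19.3 V / 4 mA = 4.83 kΩ.

R ≈ 4.8 kΩ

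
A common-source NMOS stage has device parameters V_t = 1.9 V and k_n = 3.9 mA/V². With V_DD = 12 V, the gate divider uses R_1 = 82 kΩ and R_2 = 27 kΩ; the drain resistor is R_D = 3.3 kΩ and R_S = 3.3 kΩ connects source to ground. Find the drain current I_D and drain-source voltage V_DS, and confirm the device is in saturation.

I_D ≈ 0.22 mA, V_DS ≈ 11 V

V_G = V_DD·R_2/(R_1+R_2) = 12×27/109 = 2.97 V.
Assume saturation: I_D = (k_n/2)(V_GS − V_t)² with V_GS = V_G − I_D·R_S = 2.97 − 3.3·I_D.
Substituting gives 21.2·I_D² − 14.8·I_D + 2.24 = 0, with roots I_D = 0.223 or 0.474 mA.
The root I_D = 0.474 mA gives V_GS = 1.41 V ≤ V_t, so take I_D = 0.223 mA.
Then V_GS = 2.24 V and V_DS = V_DD − I_D(R_D+R_S) = 12 − 0.223×6.6 = 10.5 V.
Saturation requires V_DS ≥ V_GS − V_t = 0.338 V; 10.5 ≥ 0.338 ✓.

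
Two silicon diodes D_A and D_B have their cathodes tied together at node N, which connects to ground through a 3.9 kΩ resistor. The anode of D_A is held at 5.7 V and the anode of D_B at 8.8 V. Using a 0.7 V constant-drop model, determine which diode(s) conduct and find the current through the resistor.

Assume both conduct. Then node N would need to be at both 5.7−0.7 = 5 V and 8.8−0.7 = 8.1 V, which is impossible.
Assume only D_B conducts: V_N = 8.8 − 0.7 = 8.1 V, so I_R = 8.1/3.9 = 2.08 mA.
Check D_A: its anode-to-cathode voltage is 5.7 − 8.1 = -2.4 V < 0.7 V, so it is off. The assumption is consistent.

Only D_B conducts; I_R ≈ 2.1 mA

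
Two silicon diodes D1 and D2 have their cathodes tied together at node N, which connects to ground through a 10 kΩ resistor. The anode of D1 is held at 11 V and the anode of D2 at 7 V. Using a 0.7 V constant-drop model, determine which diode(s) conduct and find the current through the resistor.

Assume both conduct. Then node N would need to be at both 11−0.7 = 10.3 V and 7−0.7 = 6.3 V, which is impossible.
Assume only D1 conducts: V_N = 11 − 0.7 = 10.3 V, so I_R = 10.3/10 = 1.03 mA.
Check D2: its anode-to-cathode voltage is 7 − 10.3 = -3.3 V < 0.7 V, so it is off. The assumption is consistent.

Only D1 conducts; I_R ≈ 1 mA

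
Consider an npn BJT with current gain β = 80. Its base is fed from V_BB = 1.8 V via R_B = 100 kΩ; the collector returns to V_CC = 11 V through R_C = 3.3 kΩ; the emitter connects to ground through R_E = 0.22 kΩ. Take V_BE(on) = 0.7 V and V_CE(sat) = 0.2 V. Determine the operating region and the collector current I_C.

active; I_C ≈ 0.75 mA

Assume active. Base-emitter loop: I_B = (V_BB − V_BE)/(R_B + (β+1)R_E) = (1.8 − 0.7)/(100 + 81×0.22) = 0.00934 mA.
I_C = β·I_B = 80×0.00934 = 0.747 mA.
V_CE = V_CC − I_C·R_C − I_E·R_E = 11 − 0.747×3.3 − 0.756×0.22 = 8.37 V > V_CE(sat), so the active-region assumption holds.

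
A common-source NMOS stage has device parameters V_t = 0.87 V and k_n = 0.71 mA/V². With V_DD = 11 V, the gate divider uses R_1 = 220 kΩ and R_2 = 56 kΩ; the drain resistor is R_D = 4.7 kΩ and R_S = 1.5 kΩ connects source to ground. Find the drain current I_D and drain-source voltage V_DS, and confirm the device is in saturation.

V_G = V_DD·R_2/(R_1+R_2) = 11×56/276 = 2.23 V.
Assume saturation: I_D = (k_n/2)(V_GS − V_t)² with V_GS = V_G − I_D·R_S = 2.23 − 1.5·I_D.
Substituting gives 0.799·I_D² − 2.45·I_D + 0.658 = 0, with roots I_D = 0.298 or 2.77 mA.
The root I_D = 2.77 mA gives V_GS = -1.92 V ≤ V_t, so take I_D = 0.298 mA.
Then V_GS = 1.79 V and V_DS = V_DD − I_D(R_D+R_S) = 11 − 0.298×6.2 = 9.16 V.
Saturation requires V_DS ≥ V_GS − V_t = 0.916 V; 9.16 ≥ 0.916 ✓.

I_D ≈ 0.3 mA, V_DS ≈ 9.2 V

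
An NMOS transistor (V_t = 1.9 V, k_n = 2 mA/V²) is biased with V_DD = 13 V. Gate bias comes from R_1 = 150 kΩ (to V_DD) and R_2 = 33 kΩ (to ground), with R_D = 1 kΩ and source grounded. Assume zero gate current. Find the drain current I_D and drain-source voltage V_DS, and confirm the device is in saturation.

V_G = V_DD·R_2/(R_1+R_2) = 13×33/183 = 2.34 V. With the source grounded, V_GS = V_G = 2.34 V.
Assume saturation: I_D = (k_n/2)(V_GS − V_t)² = (2/2)×(2.34 − 1.9)² = 1×0.444² = 0.197 mA.
V_DS = V_DD − I_D·R_D = 13 − 0.197×1 = 12.8 V.
Saturation requires V_DS ≥ V_GS − V_t = 0.444 V; 12.8 ≥ 0.444 ✓.

I_D ≈ 0.2 mA, V_DS ≈ 13 V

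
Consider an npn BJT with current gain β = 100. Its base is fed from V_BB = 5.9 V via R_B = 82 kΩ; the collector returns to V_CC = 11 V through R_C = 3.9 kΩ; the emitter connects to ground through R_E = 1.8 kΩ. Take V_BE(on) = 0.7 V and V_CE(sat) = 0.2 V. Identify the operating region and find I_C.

saturation; I_C ≈ 1.9 mA

Assume active: I_B = (5.9 − 0.7)/(82 + 101×1.8) = 0.0197 mA, I_C = β·I_B = 1.97 mA.
Then V_CE = 11 − 1.97×3.9 − 1.99×1.8 = -0.271 V < 0.2 V — the active assumption fails.
Re-solve with V_CE = 0.2 V. KCL at the emitter: V_E/R_E = (V_BB−0.7−V_E)/R_B + (V_CC−0.2−V_E)/R_C, giving V_E = 3.44 V.
I_C = (V_CC − 0.2 − V_E)/R_C = (10.8 − 3.44)/3.9 = 1.89 mA.
Check: I_B = (5.2 − 3.44)/82 = 0.0215 mA, and β·I_B = 2.15 mA > I_C, confirming saturation.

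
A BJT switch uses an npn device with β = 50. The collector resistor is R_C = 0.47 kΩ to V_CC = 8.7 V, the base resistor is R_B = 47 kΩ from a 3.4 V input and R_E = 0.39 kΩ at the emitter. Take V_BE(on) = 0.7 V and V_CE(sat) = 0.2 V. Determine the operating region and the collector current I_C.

active; I_C ≈ 2 mA

Assume active. Base-emitter loop: I_B = (V_BB − V_BE)/(R_B + (β+1)R_E) = (3.4 − 0.7)/(47 + 51×0.39) = 0.0404 mA.
I_C = β·I_B = 50×0.0404 = 2.02 mA.
V_CE = V_CC − I_C·R_C − I_E·R_E = 8.7 − 2.02×0.47 − 2.06×0.39 = 6.95 V > V_CE(sat), so the active-region assumption holds.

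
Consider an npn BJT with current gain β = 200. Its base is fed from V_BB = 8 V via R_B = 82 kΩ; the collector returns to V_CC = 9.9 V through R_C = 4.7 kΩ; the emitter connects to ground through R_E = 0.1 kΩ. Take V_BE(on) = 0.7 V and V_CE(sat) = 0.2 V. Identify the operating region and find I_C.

saturation; I_C ≈ 2 mA

Assume active: I_B = (8 − 0.7)/(82 + 201×0.1) = 0.0715 mA, I_C = β·I_B = 14.3 mA.
Then V_CE = 9.9 − 14.3×4.7 − 14.4×0.1 = -58.7 V < 0.2 V — the active assumption fails.
Re-solve with V_CE = 0.2 V. KCL at the emitter: V_E/R_E = (V_BB−0.7−V_E)/R_B + (V_CC−0.2−V_E)/R_C, giving V_E = 0.211 V.
I_C = (V_CC − 0.2 − V_E)/R_C = (9.7 − 0.211)/4.7 = 2.02 mA.
Check: I_B = (7.3 − 0.211)/82 = 0.0865 mA, and β·I_B = 17.3 mA > I_C, confirming saturation.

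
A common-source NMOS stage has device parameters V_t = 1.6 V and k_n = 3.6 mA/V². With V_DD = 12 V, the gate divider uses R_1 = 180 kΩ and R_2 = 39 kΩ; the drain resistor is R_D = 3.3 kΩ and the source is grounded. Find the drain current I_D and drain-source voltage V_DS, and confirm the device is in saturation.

I_D ≈ 0.52 mA, V_DS ≈ 10 V

V_G = V_DD·R_2/(R_1+R_2) = 12×39/219 = 2.14 V. With the source grounded, V_GS = V_G = 2.14 V.
Assume saturation: I_D = (k_n/2)(V_GS − V_t)² = (3.6/2)×(2.14 − 1.6)² = 1.8×0.537² = 0.519 mA.
V_DS = V_DD − I_D·R_D = 12 − 0.519×3.3 = 10.3 V.
Saturation requires V_DS ≥ V_GS − V_t = 0.537 V; 10.3 ≥ 0.537 ✓.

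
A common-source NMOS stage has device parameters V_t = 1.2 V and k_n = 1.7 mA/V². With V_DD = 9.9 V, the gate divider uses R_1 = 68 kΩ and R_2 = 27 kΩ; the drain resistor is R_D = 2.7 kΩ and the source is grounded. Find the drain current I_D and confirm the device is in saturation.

V_G = V_DD·R_2/(R_1+R_2) = 9.9×27/95 = 2.81 V. With the source grounded, V_GS = V_G = 2.81 V.
Assume saturation: I_D = (k_n/2)(V_GS − V_t)² = (1.7/2)×(2.81 − 1.2)² = 0.85×1.61² = 2.21 mA.
V_DS = V_DD − I_D·R_D = 9.9 − 2.21×2.7 = 3.92 V.
Saturation requires V_DS ≥ V_GS − V_t = 1.61 V; 3.92 ≥ 1.61 ✓.

I_D ≈ 2.2 mA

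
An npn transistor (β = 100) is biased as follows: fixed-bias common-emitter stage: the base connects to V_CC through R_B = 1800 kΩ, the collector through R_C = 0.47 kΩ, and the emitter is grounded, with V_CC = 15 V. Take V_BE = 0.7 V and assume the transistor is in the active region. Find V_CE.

V_CE ≈ 15 V

Base loop: V_CC = I_B·R_B + V_BE, so I_B = (15 − 0.7)/1800 kΩ = 0.00794 mA.
In the active region I_C = β·I_B = 100 × 0.00794 = 0.794 mA.
Collector loop: V_CE = V_CC − I_C·R_C = 15 − 0.794×0.47 = 14.6 V.
Since V_CE = 14.6 V > V_CE(sat) ≈ 0.2 V, the transistor is in the active region as assumed.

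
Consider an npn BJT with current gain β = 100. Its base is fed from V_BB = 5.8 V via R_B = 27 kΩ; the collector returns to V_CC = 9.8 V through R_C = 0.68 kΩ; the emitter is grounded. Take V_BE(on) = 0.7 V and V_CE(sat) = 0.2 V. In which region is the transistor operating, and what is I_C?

saturation; I_C ≈ 14 mA

Assume active: I_B = (5.8 − 0.7)/27 = 0.189 mA, giving I_C = β·I_B = 18.9 mA.
But then V_CE = 9.8 − 18.9×0.68 = -3.04 V < V_CE(sat) = 0.2 V — impossible in the active region.
So the transistor is saturated. With V_CE = 0.2 V, I_C = (V_CC − 0.2)/R_C = 9.6/0.68 = 14.1 mA.
Check: β·I_B = 18.9 mA > I_C = 14.1 mA, confirming saturation.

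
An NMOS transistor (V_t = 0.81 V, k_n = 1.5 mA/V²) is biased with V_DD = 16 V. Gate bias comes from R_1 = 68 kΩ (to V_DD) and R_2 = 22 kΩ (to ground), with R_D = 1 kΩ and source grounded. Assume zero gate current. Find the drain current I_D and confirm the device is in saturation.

I_D ≈ 7.2 mA

V_G = V_DD·R_2/(R_1+R_2) = 16×22/90 = 3.91 V. With the source grounded, V_GS = V_G = 3.91 V.
Assume saturation: I_D = (k_n/2)(V_GS − V_t)² = (1.5/2)×(3.91 − 0.81)² = 0.75×3.1² = 7.21 mA.
V_DS = V_DD − I_D·R_D = 16 − 7.21×1 = 8.79 V.
Saturation requires V_DS ≥ V_GS − V_t = 3.1 V; 8.79 ≥ 3.1 ✓.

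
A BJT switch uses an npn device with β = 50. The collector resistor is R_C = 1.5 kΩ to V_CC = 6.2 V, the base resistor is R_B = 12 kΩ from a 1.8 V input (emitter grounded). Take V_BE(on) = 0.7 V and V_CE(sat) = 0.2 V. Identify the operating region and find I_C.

saturation; I_C ≈ 4 mA

Assume active: I_B = (1.8 − 0.7)/12 = 0.0917 mA, giving I_C = β·I_B = 4.58 mA.
But then V_CE = 6.2 − 4.58×1.5 = -0.675 V < V_CE(sat) = 0.2 V — impossible in the active region.
So the transistor is saturated. With V_CE = 0.2 V, I_C = (V_CC − 0.2)/R_C = 6/1.5 = 4 mA.
Check: β·I_B = 4.58 mA > I_C = 4 mA, confirming saturation.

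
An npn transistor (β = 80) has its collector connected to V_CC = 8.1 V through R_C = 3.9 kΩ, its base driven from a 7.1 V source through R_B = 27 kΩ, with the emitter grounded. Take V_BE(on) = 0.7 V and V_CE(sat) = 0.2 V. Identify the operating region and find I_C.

Assume active: I_B = (7.1 − 0.7)/27 = 0.237 mA, giving I_C = β·I_B = 19 mA.
But then V_CE = 8.1 − 19×3.9 = -65.9 V < V_CE(sat) = 0.2 V — impossible in the active region.
So the transistor is saturated. With V_CE = 0.2 V, I_C = (V_CC − 0.2)/R_C = 7.9/3.9 = 2.03 mA.
Check: β·I_B = 19 mA > I_C = 2.03 mA, confirming saturation.

saturation; I_C ≈ 2 mA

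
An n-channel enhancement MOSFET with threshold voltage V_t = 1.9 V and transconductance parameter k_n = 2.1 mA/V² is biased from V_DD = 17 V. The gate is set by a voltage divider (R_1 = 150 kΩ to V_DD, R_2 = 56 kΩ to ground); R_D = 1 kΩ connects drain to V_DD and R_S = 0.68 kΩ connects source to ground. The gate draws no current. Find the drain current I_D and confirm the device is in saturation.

V_G = V_DD·R_2/(R_1+R_2) = 17×56/206 = 4.62 V.
Assume saturation: I_D = (k_n/2)(V_GS − V_t)² with V_GS = V_G − I_D·R_S = 4.62 − 0.68·I_D.
Substituting gives 0.486·I_D² − 4.89·I_D + 7.78 = 0, with roots I_D = 1.98 or 8.08 mA.
The root I_D = 8.08 mA gives V_GS = -0.874 V ≤ V_t, so take I_D = 1.98 mA.
Then V_GS = 3.27 V and V_DS = V_DD − I_D(R_D+R_S) = 17 − 1.98×1.68 = 13.7 V.
Saturation requires V_DS ≥ V_GS − V_t = 1.37 V; 13.7 ≥ 1.37 ✓.

I_D ≈ 2 mA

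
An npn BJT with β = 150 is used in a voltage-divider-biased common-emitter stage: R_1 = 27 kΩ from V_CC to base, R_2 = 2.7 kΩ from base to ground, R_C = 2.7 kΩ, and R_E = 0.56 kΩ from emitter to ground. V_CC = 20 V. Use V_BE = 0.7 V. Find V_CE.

Thevenize the base divider: V_Th = V_CC·R_2/(R_1+R_2) = 20×2.7/29.7 = 1.82 V, R_Th = R_1‖R_2 = 2.45 kΩ.
Base-emitter loop: V_Th = I_B·R_Th + V_BE + (β+1)I_B·R_E, so I_B = (1.82 − 0.7) / (2.45 + 151×0.56) = 0.0129 mA.
I_C = β·I_B = 150×0.0129 = 1.93 mA, and I_E = (β+1)I_B = 1.94 mA.
V_CE = V_CC − I_C·R_C − I_E·R_E = 20 − 1.93×2.7 − 1.94×0.56 = 13.7 V.
V_CE = 13.7 V > 0.2 V confirms active-region operation.

V_CE ≈ 14 V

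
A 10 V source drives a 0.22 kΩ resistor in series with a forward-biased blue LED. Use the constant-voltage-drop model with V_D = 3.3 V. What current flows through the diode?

KVL around the loop: 10 = V_D + I·R = 3.3 + I × 0.22 kΩ.
So I = (10 − 3.3) / 0.22 kΩ = 6.7 / 0.22 = 30.5 mA.

I ≈ 30 mA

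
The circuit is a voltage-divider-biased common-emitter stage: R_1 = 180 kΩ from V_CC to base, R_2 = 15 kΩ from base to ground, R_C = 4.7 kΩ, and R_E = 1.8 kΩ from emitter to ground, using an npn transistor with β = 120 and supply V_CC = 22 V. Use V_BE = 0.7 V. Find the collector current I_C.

Thevenize the base divider: V_Th = V_CC·R_2/(R_1+R_2) = 22×15/195 = 1.69 V, R_Th = R_1‖R_2 = 13.8 kΩ.
Base-emitter loop: V_Th = I_B·R_Th + V_BE + (β+1)I_B·R_E, so I_B = (1.69 − 0.7) / (13.8 + 121×1.8) = 0.00428 mA.
I_C = β·I_B = 120×0.00428 = 0.514 mA, and I_E = (β+1)I_B = 0.518 mA.
V_CE = V_CC − I_C·R_C − I_E·R_E = 22 − 0.514×4.7 − 0.518×1.8 = 18.7 V.
V_CE = 18.7 V > 0.2 V confirms active-region operation.

I_C ≈ 0.51 mA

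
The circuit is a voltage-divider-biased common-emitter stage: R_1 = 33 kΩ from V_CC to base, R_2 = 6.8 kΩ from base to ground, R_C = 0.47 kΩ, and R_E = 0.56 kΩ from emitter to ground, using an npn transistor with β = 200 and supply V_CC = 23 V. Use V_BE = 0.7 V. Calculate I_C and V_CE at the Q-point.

Thevenize the base divider: V_Th = V_CC·R_2/(R_1+R_2) = 23×6.8/39.8 = 3.93 V, R_Th = R_1‖R_2 = 5.64 kΩ.
Base-emitter loop: V_Th = I_B·R_Th + V_BE + (β+1)I_B·R_E, so I_B = (3.93 − 0.7) / (5.64 + 201×0.56) = 0.0273 mA.
I_C = β·I_B = 200×0.0273 = 5.46 mA, and I_E = (β+1)I_B = 5.49 mA.
V_CE = V_CC − I_C·R_C − I_E·R_E = 23 − 5.46×0.47 − 5.49×0.56 = 17.4 V.
V_CE = 17.4 V > 0.2 V confirms active-region operation.

I_C ≈ 5.5 mA, V_CE ≈ 17 V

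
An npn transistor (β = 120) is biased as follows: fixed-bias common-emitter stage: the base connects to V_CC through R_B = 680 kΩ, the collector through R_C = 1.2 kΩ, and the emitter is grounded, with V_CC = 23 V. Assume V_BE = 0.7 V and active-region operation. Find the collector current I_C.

I_C ≈ 3.9 mA

Base loop: V_CC = I_B·R_B + V_BE, so I_B = (23 − 0.7)/680 kΩ = 0.0328 mA.
In the active region I_C = β·I_B = 120 × 0.0328 = 3.94 mA.
Collector loop: V_CE = V_CC − I_C·R_C = 23 − 3.94×1.2 = 18.3 V.
Since V_CE = 18.3 V > V_CE(sat) ≈ 0.2 V, the transistor is in the active region as assumed.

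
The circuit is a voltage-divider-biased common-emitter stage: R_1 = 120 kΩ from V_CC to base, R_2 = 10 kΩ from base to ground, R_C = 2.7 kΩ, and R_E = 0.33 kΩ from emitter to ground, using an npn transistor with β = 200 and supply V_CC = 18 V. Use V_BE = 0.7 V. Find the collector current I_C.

Thevenize the base divider: V_Th = V_CC·R_2/(R_1+R_2) = 18×10/130 = 1.38 V, R_Th = R_1‖R_2 = 9.23 kΩ.
Base-emitter loop: V_Th = I_B·R_Th + V_BE + (β+1)I_B·R_E, so I_B = (1.38 − 0.7) / (9.23 + 201×0.33) = 0.00906 mA.
I_C = β·I_B = 200×0.00906 = 1.81 mA, and I_E = (β+1)I_B = 1.82 mA.
V_CE = V_CC − I_C·R_C − I_E·R_E = 18 − 1.81×2.7 − 1.82×0.33 = 12.5 V.
V_CE = 12.5 V > 0.2 V confirms active-region operation.

I_C ≈ 1.8 mA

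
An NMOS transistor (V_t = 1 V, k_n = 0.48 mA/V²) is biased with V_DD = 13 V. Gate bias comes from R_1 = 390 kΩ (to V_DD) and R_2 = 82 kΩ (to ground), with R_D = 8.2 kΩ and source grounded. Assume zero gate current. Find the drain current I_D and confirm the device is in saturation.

I_D ≈ 0.38 mA

V_G = V_DD·R_2/(R_1+R_2) = 13×82/472 = 2.26 V. With the source grounded, V_GS = V_G = 2.26 V.
Assume saturation: I_D = (k_n/2)(V_GS − V_t)² = (0.48/2)×(2.26 − 1)² = 0.24×1.26² = 0.38 mA.
V_DS = V_DD − I_D·R_D = 13 − 0.38×8.2 = 9.88 V.
Saturation requires V_DS ≥ V_GS − V_t = 1.26 V; 9.88 ≥ 1.26 ✓.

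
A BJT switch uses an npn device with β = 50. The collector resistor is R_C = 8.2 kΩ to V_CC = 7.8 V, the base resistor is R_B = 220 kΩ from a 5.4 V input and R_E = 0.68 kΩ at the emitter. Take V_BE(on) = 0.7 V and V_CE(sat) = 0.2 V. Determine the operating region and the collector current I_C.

saturation; I_C ≈ 0.85 mA

Assume active: I_B = (5.4 − 0.7)/(220 + 51×0.68) = 0.0185 mA, I_C = β·I_B = 0.923 mA.
Then V_CE = 7.8 − 0.923×8.2 − 0.941×0.68 = -0.406 V < 0.2 V — the active assumption fails.
Re-solve with V_CE = 0.2 V. KCL at the emitter: V_E/R_E = (V_BB−0.7−V_E)/R_B + (V_CC−0.2−V_E)/R_C, giving V_E = 0.594 V.
I_C = (V_CC − 0.2 − V_E)/R_C = (7.6 − 0.594)/8.2 = 0.854 mA.
Check: I_B = (4.7 − 0.594)/220 = 0.0187 mA, and β·I_B = 0.933 mA > I_C, confirming saturation.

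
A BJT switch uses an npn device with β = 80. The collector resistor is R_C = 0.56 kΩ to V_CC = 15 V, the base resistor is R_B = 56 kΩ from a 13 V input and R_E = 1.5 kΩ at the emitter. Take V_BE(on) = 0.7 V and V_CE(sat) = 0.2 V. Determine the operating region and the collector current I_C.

Assume active. Base-emitter loop: I_B = (V_BB − V_BE)/(R_B + (β+1)R_E) = (13 − 0.7)/(56 + 81×1.5) = 0.0693 mA.
I_C = β·I_B = 80×0.0693 = 5.54 mA.
V_CE = V_CC − I_C·R_C − I_E·R_E = 15 − 5.54×0.56 − 5.61×1.5 = 3.48 V > V_CE(sat), so the active-region assumption holds.

active; I_C ≈ 5.5 mA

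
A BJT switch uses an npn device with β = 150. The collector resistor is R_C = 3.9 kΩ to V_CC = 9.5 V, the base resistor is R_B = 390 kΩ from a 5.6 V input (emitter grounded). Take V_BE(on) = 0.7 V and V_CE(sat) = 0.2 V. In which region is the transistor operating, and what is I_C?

active; I_C ≈ 1.9 mA

Assume active. Base-emitter loop: I_B = (V_BB − V_BE)/R_B = (5.6 − 0.7)/390 = 0.0126 mA.
I_C = β·I_B = 150×0.0126 = 1.88 mA.
V_CE = V_CC − I_C·R_C = 9.5 − 1.88×3.9 = 2.15 V > V_CE(sat), so the active-region assumption holds.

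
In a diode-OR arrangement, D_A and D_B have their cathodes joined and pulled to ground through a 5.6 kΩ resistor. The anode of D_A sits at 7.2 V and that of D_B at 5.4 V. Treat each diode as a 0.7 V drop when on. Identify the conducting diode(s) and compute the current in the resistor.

Only D_A conducts; I_R ≈ 1.2 mA

Assume both conduct. Then node N would need to be at both 7.2−0.7 = 6.5 V and 5.4−0.7 = 4.7 V, which is impossible.
Assume only D_A conducts: V_N = 7.2 − 0.7 = 6.5 V, so I_R = 6.5/5.6 = 1.16 mA.
Check D_B: its anode-to-cathode voltage is 5.4 − 6.5 = -1.1 V < 0.7 V, so it is off. The assumption is consistent.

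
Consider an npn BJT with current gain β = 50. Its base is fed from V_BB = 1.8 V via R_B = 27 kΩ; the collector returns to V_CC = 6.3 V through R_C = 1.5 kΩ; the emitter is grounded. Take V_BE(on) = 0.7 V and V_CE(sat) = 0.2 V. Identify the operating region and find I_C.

active; I_C ≈ 2 mA

Assume active. Base-emitter loop: I_B = (V_BB − V_BE)/R_B = (1.8 − 0.7)/27 = 0.0407 mA.
I_C = β·I_B = 50×0.0407 = 2.04 mA.
V_CE = V_CC − I_C·R_C = 6.3 − 2.04×1.5 = 3.24 V > V_CE(sat), so the active-region assumption holds.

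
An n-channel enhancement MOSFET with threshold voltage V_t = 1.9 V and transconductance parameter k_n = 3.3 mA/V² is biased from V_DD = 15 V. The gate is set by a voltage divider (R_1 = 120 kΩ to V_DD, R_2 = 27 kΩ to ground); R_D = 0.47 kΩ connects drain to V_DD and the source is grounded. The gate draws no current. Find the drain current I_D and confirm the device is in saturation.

I_D ≈ 1.2 mA

V_G = V_DD·R_2/(R_1+R_2) = 15×27/147 = 2.76 V. With the source grounded, V_GS = V_G = 2.76 V.
Assume saturation: I_D = (k_n/2)(V_GS − V_t)² = (3.3/2)×(2.76 − 1.9)² = 1.65×0.855² = 1.21 mA.
V_DS = V_DD − I_D·R_D = 15 − 1.21×0.47 = 14.4 V.
Saturation requires V_DS ≥ V_GS − V_t = 0.855 V; 14.4 ≥ 0.855 ✓.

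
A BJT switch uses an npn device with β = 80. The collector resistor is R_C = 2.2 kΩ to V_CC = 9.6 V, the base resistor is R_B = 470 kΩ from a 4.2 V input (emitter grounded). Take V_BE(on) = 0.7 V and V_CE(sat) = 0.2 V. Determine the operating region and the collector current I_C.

active; I_C ≈ 0.6 mA

Assume active. Base-emitter loop: I_B = (V_BB − V_BE)/R_B = (4.2 − 0.7)/470 = 0.00745 mA.
I_C = β·I_B = 80×0.00745 = 0.596 mA.
V_CE = V_CC − I_C·R_C = 9.6 − 0.596×2.2 = 8.29 V > V_CE(sat), so the active-region assumption holds.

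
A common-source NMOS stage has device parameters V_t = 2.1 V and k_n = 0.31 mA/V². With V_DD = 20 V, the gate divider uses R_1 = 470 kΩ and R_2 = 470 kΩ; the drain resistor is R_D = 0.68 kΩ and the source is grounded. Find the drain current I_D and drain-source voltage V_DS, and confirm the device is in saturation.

V_G = V_DD·R_2/(R_1+R_2) = 20×470/940 = 10 V. With the source grounded, V_GS = V_G = 10 V.
Assume saturation: I_D = (k_n/2)(V_GS − V_t)² = (0.31/2)×(10 − 2.1)² = 0.155×7.9² = 9.67 mA.
V_DS = V_DD − I_D·R_D = 20 − 9.67×0.68 = 13.4 V.
Saturation requires V_DS ≥ V_GS − V_t = 7.9 V; 13.4 ≥ 7.9 ✓.

I_D ≈ 9.7 mA, V_DS ≈ 13 V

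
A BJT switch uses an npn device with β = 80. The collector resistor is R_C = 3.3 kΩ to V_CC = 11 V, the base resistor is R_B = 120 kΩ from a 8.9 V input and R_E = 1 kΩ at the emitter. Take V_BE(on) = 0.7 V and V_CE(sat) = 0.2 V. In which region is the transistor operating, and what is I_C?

Assume active: I_B = (8.9 − 0.7)/(120 + 81×1) = 0.0408 mA, I_C = β·I_B = 3.26 mA.
Then V_CE = 11 − 3.26×3.3 − 3.3×1 = -3.07 V < 0.2 V — the active assumption fails.
Re-solve with V_CE = 0.2 V. KCL at the emitter: V_E/R_E = (V_BB−0.7−V_E)/R_B + (V_CC−0.2−V_E)/R_C, giving V_E = 2.55 V.
I_C = (V_CC − 0.2 − V_E)/R_C = (10.8 − 2.55)/3.3 = 2.5 mA.
Check: I_B = (8.2 − 2.55)/120 = 0.0471 mA, and β·I_B = 3.77 mA > I_C, confirming saturation.

saturation; I_C ≈ 2.5 mA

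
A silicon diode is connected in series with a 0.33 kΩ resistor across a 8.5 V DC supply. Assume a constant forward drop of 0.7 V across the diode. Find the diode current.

KVL around the loop: 8.5 = V_D + I·R = 0.7 + I × 0.33 kΩ.
So I = (8.5 − 0.7) / 0.33 kΩ = 7.8 / 0.33 = 23.6 mA.

I ≈ 24 mA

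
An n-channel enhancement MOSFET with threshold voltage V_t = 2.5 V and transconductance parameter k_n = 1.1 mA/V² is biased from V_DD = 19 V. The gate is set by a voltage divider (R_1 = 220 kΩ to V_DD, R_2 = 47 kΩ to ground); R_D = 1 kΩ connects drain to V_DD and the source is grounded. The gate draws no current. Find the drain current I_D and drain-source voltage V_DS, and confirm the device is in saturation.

I_D ≈ 0.39 mA, V_DS ≈ 19 V

V_G = V_DD·R_2/(R_1+R_2) = 19×47/267 = 3.34 V. With the source grounded, V_GS = V_G = 3.34 V.
Assume saturation: I_D = (k_n/2)(V_GS − V_t)² = (1.1/2)×(3.34 − 2.5)² = 0.55×0.845² = 0.392 mA.
V_DS = V_DD − I_D·R_D = 19 − 0.392×1 = 18.6 V.
Saturation requires V_DS ≥ V_GS − V_t = 0.845 V; 18.6 ≥ 0.845 ✓.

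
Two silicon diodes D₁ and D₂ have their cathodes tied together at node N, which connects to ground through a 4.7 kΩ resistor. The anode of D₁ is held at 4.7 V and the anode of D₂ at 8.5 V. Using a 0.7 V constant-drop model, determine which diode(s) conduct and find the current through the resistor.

Assume both conduct. Then node N would need to be at both 4.7−0.7 = 4 V and 8.5−0.7 = 7.8 V, which is impossible.
Assume only D₂ conducts: V_N = 8.5 − 0.7 = 7.8 V, so I_R = 7.8/4.7 = 1.66 mA.
Check D₁: its anode-to-cathode voltage is 4.7 − 7.8 = -3.1 V < 0.7 V, so it is off. The assumption is consistent.

Only D₂ conducts; I_R ≈ 1.7 mA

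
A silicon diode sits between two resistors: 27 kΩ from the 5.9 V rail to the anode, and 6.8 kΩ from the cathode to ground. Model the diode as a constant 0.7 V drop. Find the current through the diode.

I ≈ 0.15 mA

The two resistors are in series with the diode, so KVL gives 5.9 = I·27 + 0.7 + I·6.8.
I = (5.9 − 0.7) / (27 + 6.8) kΩ = 5.2 / 33.8 = 0.154 mA.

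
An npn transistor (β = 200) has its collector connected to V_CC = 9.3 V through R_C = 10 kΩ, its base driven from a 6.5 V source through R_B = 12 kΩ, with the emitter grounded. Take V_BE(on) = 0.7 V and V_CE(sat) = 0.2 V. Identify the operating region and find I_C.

Assume active: I_B = (6.5 − 0.7)/12 = 0.483 mA, giving I_C = β·I_B = 96.7 mA.
But then V_CE = 9.3 − 96.7×10 = -957 V < V_CE(sat) = 0.2 V — impossible in the active region.
So the transistor is saturated. With V_CE = 0.2 V, I_C = (V_CC − 0.2)/R_C = 9.1/10 = 0.91 mA.
Check: β·I_B = 96.7 mA > I_C = 0.91 mA, confirming saturation.

saturation; I_C ≈ 0.91 mA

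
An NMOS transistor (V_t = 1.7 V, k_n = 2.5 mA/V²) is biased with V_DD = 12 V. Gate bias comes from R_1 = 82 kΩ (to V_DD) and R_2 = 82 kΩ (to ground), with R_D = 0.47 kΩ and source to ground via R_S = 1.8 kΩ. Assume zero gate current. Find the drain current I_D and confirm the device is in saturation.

V_G = V_DD·R_2/(R_1+R_2) = 12×82/164 = 6 V.
Assume saturation: I_D = (k_n/2)(V_GS − V_t)² with V_GS = V_G − I_D·R_S = 6 − 1.8·I_D.
Substituting gives 4.05·I_D² − 20.4·I_D + 23.1 = 0, with roots I_D = 1.73 or 3.29 mA.
The root I_D = 3.29 mA gives V_GS = 0.0776 V ≤ V_t, so take I_D = 1.73 mA.
Then V_GS = 2.88 V and V_DS = V_DD − I_D(R_D+R_S) = 12 − 1.73×2.27 = 8.06 V.
Saturation requires V_DS ≥ V_GS − V_t = 1.18 V; 8.06 ≥ 1.18 ✓.

I_D ≈ 1.7 mA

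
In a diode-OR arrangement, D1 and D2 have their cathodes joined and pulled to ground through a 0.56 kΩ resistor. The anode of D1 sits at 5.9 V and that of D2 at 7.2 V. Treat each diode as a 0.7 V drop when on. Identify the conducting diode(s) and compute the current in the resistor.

Only D2 conducts; I_R ≈ 12 mA

Assume both conduct. Then node N would need to be at both 5.9−0.7 = 5.2 V and 7.2−0.7 = 6.5 V, which is impossible.
Assume only D2 conducts: V_N = 7.2 − 0.7 = 6.5 V, so I_R = 6.5/0.56 = 11.6 mA.
Check D1: its anode-to-cathode voltage is 5.9 − 6.5 = -0.6 V < 0.7 V, so it is off. The assumption is consistent.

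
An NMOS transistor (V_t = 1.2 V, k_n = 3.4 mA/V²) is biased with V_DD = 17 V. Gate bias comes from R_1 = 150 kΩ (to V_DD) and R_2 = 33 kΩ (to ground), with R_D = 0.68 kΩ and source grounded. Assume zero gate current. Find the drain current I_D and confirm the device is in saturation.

V_G = V_DD·R_2/(R_1+R_2) = 17×33/183 = 3.07 V. With the source grounded, V_GS = V_G = 3.07 V.
Assume saturation: I_D = (k_n/2)(V_GS − V_t)² = (3.4/2)×(3.07 − 1.2)² = 1.7×1.87² = 5.92 mA.
V_DS = V_DD − I_D·R_D = 17 − 5.92×0.68 = 13 V.
Saturation requires V_DS ≥ V_GS − V_t = 1.87 V; 13 ≥ 1.87 ✓.

I_D ≈ 5.9 mA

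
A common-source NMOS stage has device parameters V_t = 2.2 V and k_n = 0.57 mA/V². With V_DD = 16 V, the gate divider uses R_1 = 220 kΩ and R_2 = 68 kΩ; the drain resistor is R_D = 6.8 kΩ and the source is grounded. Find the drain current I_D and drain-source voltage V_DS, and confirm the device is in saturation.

I_D ≈ 0.71 mA, V_DS ≈ 11 V

V_G = V_DD·R_2/(R_1+R_2) = 16×68/288 = 3.78 V. With the source grounded, V_GS = V_G = 3.78 V.
Assume saturation: I_D = (k_n/2)(V_GS − V_t)² = (0.57/2)×(3.78 − 2.2)² = 0.285×1.58² = 0.709 mA.
V_DS = V_DD − I_D·R_D = 16 − 0.709×6.8 = 11.2 V.
Saturation requires V_DS ≥ V_GS − V_t = 1.58 V; 11.2 ≥ 1.58 ✓.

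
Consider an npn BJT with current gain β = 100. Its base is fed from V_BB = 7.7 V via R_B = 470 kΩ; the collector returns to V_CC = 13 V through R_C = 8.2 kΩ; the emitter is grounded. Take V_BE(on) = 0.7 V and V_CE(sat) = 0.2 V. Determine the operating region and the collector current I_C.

Assume active. Base-emitter loop: I_B = (V_BB − V_BE)/R_B = (7.7 − 0.7)/470 = 0.0149 mA.
I_C = β·I_B = 100×0.0149 = 1.49 mA.
V_CE = V_CC − I_C·R_C = 13 − 1.49×8.2 = 0.787 V > V_CE(sat), so the active-region assumption holds.

active; I_C ≈ 1.5 mA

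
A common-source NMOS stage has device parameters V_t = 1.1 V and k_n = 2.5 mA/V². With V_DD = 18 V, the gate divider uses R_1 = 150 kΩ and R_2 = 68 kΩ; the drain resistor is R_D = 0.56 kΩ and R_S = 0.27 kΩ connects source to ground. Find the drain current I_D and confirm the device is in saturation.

V_G = V_DD·R_2/(R_1+R_2) = 18×68/218 = 5.61 V.
Assume saturation: I_D = (k_n/2)(V_GS − V_t)² with V_GS = V_G − I_D·R_S = 5.61 − 0.27·I_D.
Substituting gives 0.0911·I_D² − 4.05·I_D + 25.5 = 0, with roots I_D = 7.59 or 36.8 mA.
The root I_D = 36.8 mA gives V_GS = -4.33 V ≤ V_t, so take I_D = 7.59 mA.
Then V_GS = 3.56 V and V_DS = V_DD − I_D(R_D+R_S) = 18 − 7.59×0.83 = 11.7 V.
Saturation requires V_DS ≥ V_GS − V_t = 2.46 V; 11.7 ≥ 2.46 ✓.

I_D ≈ 7.6 mA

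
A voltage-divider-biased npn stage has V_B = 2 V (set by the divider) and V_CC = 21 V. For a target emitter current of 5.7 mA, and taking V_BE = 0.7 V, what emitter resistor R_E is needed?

V_E = V_B − V_BE = 2 − 0.7 = 1.3 V.
R_E = V_E / I_E = 1.3 / 5.7 = 0.228 kΩ.

R_E ≈ 0.23 kΩ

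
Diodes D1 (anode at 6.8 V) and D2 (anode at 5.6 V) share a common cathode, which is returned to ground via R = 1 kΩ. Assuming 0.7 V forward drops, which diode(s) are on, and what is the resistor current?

Assume both conduct. Then node N would need to be at both 6.8−0.7 = 6.1 V and 5.6−0.7 = 4.9 V, which is impossible.
Assume only D1 conducts: V_N = 6.8 − 0.7 = 6.1 V, so I_R = 6.1/1 = 6.1 mA.
Check D2: its anode-to-cathode voltage is 5.6 − 6.1 = -0.5 V < 0.7 V, so it is off. The assumption is consistent.

Only D1 conducts; I_R ≈ 6.1 mA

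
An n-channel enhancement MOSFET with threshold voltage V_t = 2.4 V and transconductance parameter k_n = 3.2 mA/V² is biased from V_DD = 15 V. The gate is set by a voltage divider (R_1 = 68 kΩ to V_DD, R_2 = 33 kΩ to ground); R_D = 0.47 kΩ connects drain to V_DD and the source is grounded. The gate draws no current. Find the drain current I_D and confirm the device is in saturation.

I_D ≈ 10 mA

V_G = V_DD·R_2/(R_1+R_2) = 15×33/101 = 4.9 V. With the source grounded, V_GS = V_G = 4.9 V.
Assume saturation: I_D = (k_n/2)(V_GS − V_t)² = (3.2/2)×(4.9 − 2.4)² = 1.6×2.5² = 10 mA.
V_DS = V_DD − I_D·R_D = 15 − 10×0.47 = 10.3 V.
Saturation requires V_DS ≥ V_GS − V_t = 2.5 V; 10.3 ≥ 2.5 ✓.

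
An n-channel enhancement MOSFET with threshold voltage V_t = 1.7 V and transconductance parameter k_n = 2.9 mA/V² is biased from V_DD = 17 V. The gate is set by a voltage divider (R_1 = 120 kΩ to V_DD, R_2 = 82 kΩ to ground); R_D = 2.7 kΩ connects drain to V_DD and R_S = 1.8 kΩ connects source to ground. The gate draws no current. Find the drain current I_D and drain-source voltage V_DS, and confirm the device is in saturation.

I_D ≈ 2.2 mA, V_DS ≈ 7.1 V

V_G = V_DD·R_2/(R_1+R_2) = 17×82/202 = 6.9 V.
Assume saturation: I_D = (k_n/2)(V_GS − V_t)² with V_GS = V_G − I_D·R_S = 6.9 − 1.8·I_D.
Substituting gives 4.7·I_D² − 28.1·I_D + 39.2 = 0, with roots I_D = 2.2 or 3.79 mA.
The root I_D = 3.79 mA gives V_GS = 0.0839 V ≤ V_t, so take I_D = 2.2 mA.
Then V_GS = 2.93 V and V_DS = V_DD − I_D(R_D+R_S) = 17 − 2.2×4.5 = 7.08 V.
Saturation requires V_DS ≥ V_GS − V_t = 1.23 V; 7.08 ≥ 1.23 ✓.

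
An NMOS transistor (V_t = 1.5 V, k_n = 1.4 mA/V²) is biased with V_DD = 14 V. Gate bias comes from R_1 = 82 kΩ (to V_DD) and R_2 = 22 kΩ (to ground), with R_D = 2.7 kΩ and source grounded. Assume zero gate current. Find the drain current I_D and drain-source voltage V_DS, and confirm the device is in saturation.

V_G = V_DD·R_2/(R_1+R_2) = 14×22/104 = 2.96 V. With the source grounded, V_GS = V_G = 2.96 V.
Assume saturation: I_D = (k_n/2)(V_GS − V_t)² = (1.4/2)×(2.96 − 1.5)² = 0.7×1.46² = 1.5 mA.
V_DS = V_DD − I_D·R_D = 14 − 1.5×2.7 = 9.96 V.
Saturation requires V_DS ≥ V_GS − V_t = 1.46 V; 9.96 ≥ 1.46 ✓.

I_D ≈ 1.5 mA, V_DS ≈ 10 V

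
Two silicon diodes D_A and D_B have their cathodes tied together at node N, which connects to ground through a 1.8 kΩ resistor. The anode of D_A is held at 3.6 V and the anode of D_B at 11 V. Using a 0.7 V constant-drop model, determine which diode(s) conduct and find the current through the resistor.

Assume both conduct. Then node N would need to be at both 3.6−0.7 = 2.9 V and 11−0.7 = 10.3 V, which is impossible.
Assume only D_B conducts: V_N = 11 − 0.7 = 10.3 V, so I_R = 10.3/1.8 = 5.72 mA.
Check D_A: its anode-to-cathode voltage is 3.6 − 10.3 = -6.7 V < 0.7 V, so it is off. The assumption is consistent.

Only D_B conducts; I_R ≈ 5.7 mA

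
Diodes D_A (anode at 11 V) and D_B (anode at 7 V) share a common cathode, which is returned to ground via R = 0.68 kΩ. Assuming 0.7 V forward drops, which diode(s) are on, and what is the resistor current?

Assume both conduct. Then node N would need to be at both 11−0.7 = 10.3 V and 7−0.7 = 6.3 V, which is impossible.
Assume only D_A conducts: V_N = 11 − 0.7 = 10.3 V, so I_R = 10.3/0.68 = 15.1 mA.
Check D_B: its anode-to-cathode voltage is 7 − 10.3 = -3.3 V < 0.7 V, so it is off. The assumption is consistent.

Only D_A conducts; I_R ≈ 15 mA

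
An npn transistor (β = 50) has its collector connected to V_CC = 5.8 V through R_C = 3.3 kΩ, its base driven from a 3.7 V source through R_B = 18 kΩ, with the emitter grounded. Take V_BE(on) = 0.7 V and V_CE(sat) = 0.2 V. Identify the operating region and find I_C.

Assume active: I_B = (3.7 − 0.7)/18 = 0.167 mA, giving I_C = β·I_B = 8.33 mA.
But then V_CE = 5.8 − 8.33×3.3 = -21.7 V < V_CE(sat) = 0.2 V — impossible in the active region.
So the transistor is saturated. With V_CE = 0.2 V, I_C = (V_CC − 0.2)/R_C = 5.6/3.3 = 1.7 mA.
Check: β·I_B = 8.33 mA > I_C = 1.7 mA, confirming saturation.

saturation; I_C ≈ 1.7 mA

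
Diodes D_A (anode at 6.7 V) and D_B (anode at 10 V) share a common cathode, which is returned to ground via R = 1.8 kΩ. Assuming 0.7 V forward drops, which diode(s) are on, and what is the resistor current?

Assume both conduct. Then node N would need to be at both 6.7−0.7 = 6 V and 10−0.7 = 9.3 V, which is impossible.
Assume only D_B conducts: V_N = 10 − 0.7 = 9.3 V, so I_R = 9.3/1.8 = 5.17 mA.
Check D_A: its anode-to-cathode voltage is 6.7 − 9.3 = -2.6 V < 0.7 V, so it is off. The assumption is consistent.

Only D_B conducts; I_R ≈ 5.2 mA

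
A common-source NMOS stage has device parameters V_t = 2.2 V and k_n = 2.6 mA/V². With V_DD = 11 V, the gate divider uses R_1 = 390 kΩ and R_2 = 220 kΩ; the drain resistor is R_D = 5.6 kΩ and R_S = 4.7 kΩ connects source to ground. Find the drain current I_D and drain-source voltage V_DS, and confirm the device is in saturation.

I_D ≈ 0.28 mA, V_DS ≈ 8.1 V

V_G = V_DD·R_2/(R_1+R_2) = 11×220/610 = 3.97 V.
Assume saturation: I_D = (k_n/2)(V_GS − V_t)² with V_GS = V_G − I_D·R_S = 3.97 − 4.7·I_D.
Substituting gives 28.7·I_D² − 22.6·I_D + 4.06 = 0, with roots I_D = 0.278 or 0.509 mA.
The root I_D = 0.509 mA gives V_GS = 1.57 V ≤ V_t, so take I_D = 0.278 mA.
Then V_GS = 2.66 V and V_DS = V_DD − I_D(R_D+R_S) = 11 − 0.278×10.3 = 8.14 V.
Saturation requires V_DS ≥ V_GS − V_t = 0.462 V; 8.14 ≥ 0.462 ✓.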